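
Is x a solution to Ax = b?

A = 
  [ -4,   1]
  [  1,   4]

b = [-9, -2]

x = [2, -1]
Yes

Ax = [-9, -2] = b ✓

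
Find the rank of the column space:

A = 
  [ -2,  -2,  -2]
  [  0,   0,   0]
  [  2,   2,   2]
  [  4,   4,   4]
Row reduce:
R3 → R3 + (1)·R1
R4 → R4 + (2)·R1
REF = 
  [ -2,  -2,  -2]
  [  0,   0,   0]
  [  0,   0,   0]
  [  0,   0,   0]
Pivot columns: 1 → 1 pivot.
dim(Col(A)) = number of pivot columns = 1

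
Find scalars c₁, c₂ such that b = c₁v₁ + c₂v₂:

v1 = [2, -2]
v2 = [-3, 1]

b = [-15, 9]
c1 = -3, c2 = 3

b = -3·v1 + 3·v2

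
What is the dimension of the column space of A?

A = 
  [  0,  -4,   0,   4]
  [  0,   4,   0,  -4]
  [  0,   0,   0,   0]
dim(Col(A)) = 1

Row reduce:
R2 → R2 + (1)·R1
REF = 
  [  0,  -4,   0,   4]
  [  0,   0,   0,   0]
  [  0,   0,   0,   0]
Pivot columns: 2 → 1 pivot.
dim(Col(A)) = number of pivot columns = 1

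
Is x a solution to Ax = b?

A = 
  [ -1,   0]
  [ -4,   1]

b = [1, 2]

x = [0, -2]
No

Ax = [0, -2] ≠ b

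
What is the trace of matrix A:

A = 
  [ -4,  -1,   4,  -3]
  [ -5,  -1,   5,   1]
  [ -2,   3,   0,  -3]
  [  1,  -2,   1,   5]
0

tr(A) = -4 + -1 + 0 + 5 = 0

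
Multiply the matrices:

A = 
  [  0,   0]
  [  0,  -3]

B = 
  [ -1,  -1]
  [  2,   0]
A is 2×2 and B is 2×2, so AB is 2×2. Each entry is (row of A)·(column of B):
AB[1,1] = (0)(-1) + (0)(2) = 0
AB[1,2] = (0)(-1) + (0)(0) = 0
AB[2,1] = (0)(-1) + (-3)(2) = -6
AB[2,2] = (0)(-1) + (-3)(0) = 0

AB = 
  [  0,   0]
  [ -6,   0]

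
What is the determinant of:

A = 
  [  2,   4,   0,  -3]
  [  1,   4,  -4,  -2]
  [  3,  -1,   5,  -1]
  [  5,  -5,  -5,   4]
-34

Cofactor expansion along row 1: det(A) = a₁₁M₁₁ - a₁₂M₁₂ + a₁₃M₁₃ - a₁₄M₁₄

M₁₁ = det[[4, -4, -2]; [-1, 5, -1]; [-5, -5, 4]]
  = (4)·((5)(4) - (-1)(-5)) - (-4)·((-1)(4) - (-1)(-5)) + (-2)·((-1)(-5) - (5)(-5))
  = (4)(15) - (-4)(-9) + (-2)(30)
  = -36
M₁₂ = det[[1, -4, -2]; [3, 5, -1]; [5, -5, 4]]
  = (1)·((5)(4) - (-1)(-5)) - (-4)·((3)(4) - (-1)(5)) + (-2)·((3)(-5) - (5)(5))
  = (1)(15) - (-4)(17) + (-2)(-40)
  = 163
M₁₃ = det[[1, 4, -2]; [3, -1, -1]; [5, -5, 4]]
  = (1)·((-1)(4) - (-1)(-5)) - (4)·((3)(4) - (-1)(5)) + (-2)·((3)(-5) - (-1)(5))
  = (1)(-9) - (4)(17) + (-2)(-10)
  = -57
M₁₄ = det[[1, 4, -4]; [3, -1, 5]; [5, -5, -5]]
  = (1)·((-1)(-5) - (5)(-5)) - (4)·((3)(-5) - (5)(5)) + (-4)·((3)(-5) - (-1)(5))
  = (1)(30) - (4)(-40) + (-4)(-10)
  = 230

det(A) = (2)(-36) - (4)(163) + (0)(-57) - (-3)(230) = -34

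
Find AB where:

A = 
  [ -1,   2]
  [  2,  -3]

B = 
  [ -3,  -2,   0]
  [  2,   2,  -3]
A is 2×2 and B is 2×3, so AB is 2×3. Each entry is (row of A)·(column of B):
AB[1,1] = (-1)(-3) + (2)(2) = 7
AB[1,2] = (-1)(-2) + (2)(2) = 6
AB[1,3] = (-1)(0) + (2)(-3) = -6
AB[2,1] = (2)(-3) + (-3)(2) = -12
AB[2,2] = (2)(-2) + (-3)(2) = -10
AB[2,3] = (2)(0) + (-3)(-3) = 9

AB = 
  [  7,   6,  -6]
  [-12, -10,   9]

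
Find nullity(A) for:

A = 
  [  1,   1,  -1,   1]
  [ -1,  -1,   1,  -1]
nullity(A) = 3

Row reduce:
R2 → R2 + (1)·R1
REF = 
  [  1,   1,  -1,   1]
  [  0,   0,   0,   0]
Pivot columns: 1 → 1 pivot.
rank(A) = 1, so nullity(A) = 4 - 1 = 3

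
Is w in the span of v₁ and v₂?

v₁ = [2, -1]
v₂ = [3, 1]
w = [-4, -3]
Yes

Form the augmented matrix and row-reduce:
[v₁|v₂|w] = 
  [  2,   3,  -4]
  [ -1,   1,  -3]
R2 → R2 + (1/2)·R1
REF = 
  [  2,   3,  -4]
  [  0, 5/2,  -5]

No row of the form [0 0 | nonzero], so the system is consistent. Back-substitution gives c₁ = 1, c₂ = -2: w = (1)·v₁ + (-2)·v₂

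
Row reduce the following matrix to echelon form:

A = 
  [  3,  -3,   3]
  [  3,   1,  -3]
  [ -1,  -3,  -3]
Row operations:
R2 → R2 - (1)·R1
R3 → R3 + (1/3)·R1
R3 → R3 + (1)·R2

Resulting echelon form:
REF = 
  [  3,  -3,   3]
  [  0,   4,  -6]
  [  0,   0,  -8]

Rank = 3 (number of non-zero pivot rows).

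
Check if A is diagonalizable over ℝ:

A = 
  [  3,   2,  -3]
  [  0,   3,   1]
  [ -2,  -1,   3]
Yes

Characteristic polynomial: det(λI - A) = λ³ - 9λ² + 22λ - 8
Testing integer divisors of the constant term: p(4) = 0, so (λ - 4) is a factor:
p(λ) = (λ - 4)(λ² - 5λ + 2)
λ² - 5λ + 2 = 0  ⇒  λ = (5 ± √((-5)² - 4·(2)))/2 = (5 ± √(17))/2
  = (5 + √17)/2,  (5 - √17)/2
Eigenvalues: 4, (5 + √17)/2, (5 - √17)/2  (≈ 4, 4.562, 0.4384)
The two irrational eigenvalues are distinct (simple), so each has alg. mult. = geom. mult. = 1.
λ=4: alg. mult. = 1, geom. mult. = 3 - rank(A - (4)I) = 3 - 2 = 1
Sum of geometric multiplicities equals n, so A has n independent eigenvectors.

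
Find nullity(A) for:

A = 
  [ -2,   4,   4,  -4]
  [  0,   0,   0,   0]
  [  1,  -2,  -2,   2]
nullity(A) = 3

Row reduce:
R3 → R3 + (1/2)·R1
REF = 
  [ -2,   4,   4,  -4]
  [  0,   0,   0,   0]
  [  0,   0,   0,   0]
Pivot columns: 1 → 1 pivot.
rank(A) = 1, so nullity(A) = 4 - 1 = 3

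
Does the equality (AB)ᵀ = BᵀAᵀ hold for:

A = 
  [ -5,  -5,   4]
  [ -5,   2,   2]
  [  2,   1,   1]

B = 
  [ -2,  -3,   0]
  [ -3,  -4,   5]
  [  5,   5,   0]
Yes

(AB)ᵀ = 
  [ 45,  14,  -2]
  [ 55,  17,  -5]
  [-25,  10,   5]

BᵀAᵀ = 
  [ 45,  14,  -2]
  [ 55,  17,  -5]
  [-25,  10,   5]

Both sides are equal — this is the standard identity (AB)ᵀ = BᵀAᵀ, which holds for all A, B.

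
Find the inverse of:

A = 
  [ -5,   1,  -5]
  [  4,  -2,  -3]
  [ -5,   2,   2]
det(A) = (-5)·((-2)(2) - (-3)(2)) - (1)·((4)(2) - (-3)(-5)) + (-5)·((4)(2) - (-2)(-5))
  = (-5)(2) - (1)(-7) + (-5)(-2)
  = 7
det(A) = 7 ≠ 0, so A is invertible.

Cofactors Cᵢⱼ = (-1)ⁱ⁺ʲ·Mᵢⱼ:
C = 
  [  2,   7,  -2]
  [-12, -35,   5]
  [-13, -35,   6]

adj(A) = Cᵀ:
adj(A) = 
  [  2, -12, -13]
  [  7, -35, -35]
  [ -2,   5,   6]

A⁻¹ = (1/7) · adj(A):
A⁻¹ = 
  [  2/7, -12/7, -13/7]
  [    1,    -5,    -5]
  [ -2/7,   5/7,   6/7]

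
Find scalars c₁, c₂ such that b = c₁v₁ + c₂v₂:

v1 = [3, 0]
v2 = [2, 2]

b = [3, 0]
c1 = 1, c2 = 0

b = 1·v1 + 0·v2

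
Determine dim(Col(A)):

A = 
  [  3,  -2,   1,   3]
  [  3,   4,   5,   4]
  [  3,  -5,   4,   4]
Row reduce:
R2 → R2 - (1)·R1
R3 → R3 - (1)·R1
R3 → R3 + (1/2)·R2
REF = 
  [  3,  -2,   1,   3]
  [  0,   6,   4,   1]
  [  0,   0,   5, 3/2]
Pivot columns: 1, 2, 3 → 3 pivots.
dim(Col(A)) = number of pivot columns = 3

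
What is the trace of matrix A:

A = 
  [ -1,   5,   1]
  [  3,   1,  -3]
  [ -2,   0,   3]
3

tr(A) = -1 + 1 + 3 = 3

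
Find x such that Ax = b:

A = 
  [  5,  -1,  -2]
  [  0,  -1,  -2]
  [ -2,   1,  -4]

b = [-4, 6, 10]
x = [-2, -2, -2]

Row reduce the augmented matrix [A|b]:
R3 → R3 + (2/5)·R1
R3 → R3 + (3/5)·R2
REF = 
  [  5,  -1,  -2,  -4]
  [  0,  -1,  -2,   6]
  [  0,   0,  -6,  12]

Back-substitution:
x₃ = 12 / (-6) = -2
x₂ = (6 - (-2)(-2)) / (-1) = -2
x₁ = (-4 - (-1)(-2) - (-2)(-2)) / 5 = -2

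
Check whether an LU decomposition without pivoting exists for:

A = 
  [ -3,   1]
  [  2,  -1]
Yes.
A[1,1] = -3 ≠ 0, so Gaussian elimination proceeds without a row swap: multiplier ℓ₂₁ = (2)/(-3) = -2/3, and U[2,2] = -1 - (-2/3)(1) = -1/3.
L = 
  [   1,    0]
  [-2/3,    1]
U = 
  [  -3,    1]
  [   0, -1/3]
Check row 2 of LU: [(-2/3)(-3), (-2/3)(1) + (-1/3)] = [2, -1] = row 2 of A ✓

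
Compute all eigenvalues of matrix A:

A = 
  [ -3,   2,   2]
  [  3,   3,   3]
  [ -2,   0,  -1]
Characteristic polynomial: det(λI - A) = λ³ + λ² - 11λ - 15
Testing integer divisors of the constant term: p(-3) = 0, so (λ + 3) is a factor:
p(λ) = (λ + 3)(λ² - 2λ - 5)
λ² - 2λ - 5 = 0  ⇒  λ = (2 ± √((-2)² - 4·(-5)))/2 = (2 ± √(24))/2
  = 1 + √6,  1 - √6

λ = -3, 1 + √6, 1 - √6  (≈ -3, 3.449, -1.449)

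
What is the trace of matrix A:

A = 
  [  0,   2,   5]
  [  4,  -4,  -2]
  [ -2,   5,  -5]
-9

tr(A) = 0 + -4 + -5 = -9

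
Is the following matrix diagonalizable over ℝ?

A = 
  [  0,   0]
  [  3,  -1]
Yes

tr(A) = -1, det(A) = 0
Characteristic polynomial: λ² - tr(A)λ + det(A) = λ² + λ
λ² + λ = λ(λ + 1)
Eigenvalues: 0, -1
λ=-1: alg. mult. = 1, geom. mult. = 2 - rank(A - (-1)I) = 2 - 1 = 1
λ=0: alg. mult. = 1, geom. mult. = 2 - rank(A - (0)I) = 2 - 1 = 1
Sum of geometric multiplicities equals n, so A has n independent eigenvectors.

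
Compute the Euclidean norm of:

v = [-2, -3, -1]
3.742

||v||₂ = √((-2)² + (-3)² + (-1)²) = √14 = 3.742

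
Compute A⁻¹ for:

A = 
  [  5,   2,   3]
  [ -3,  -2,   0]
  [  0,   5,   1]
det(A) = (5)·((-2)(1) - (0)(5)) - (2)·((-3)(1) - (0)(0)) + (3)·((-3)(5) - (-2)(0))
  = (5)(-2) - (2)(-3) + (3)(-15)
  = -49
det(A) = -49 ≠ 0, so A is invertible.

Cofactors Cᵢⱼ = (-1)ⁱ⁺ʲ·Mᵢⱼ:
C = 
  [ -2,   3, -15]
  [ 13,   5, -25]
  [  6,  -9,  -4]

adj(A) = Cᵀ:
adj(A) = 
  [ -2,  13,   6]
  [  3,   5,  -9]
  [-15, -25,  -4]

A⁻¹ = (-1/49) · adj(A):
A⁻¹ = 
  [  2/49, -13/49,  -6/49]
  [ -3/49,  -5/49,   9/49]
  [ 15/49,  25/49,   4/49]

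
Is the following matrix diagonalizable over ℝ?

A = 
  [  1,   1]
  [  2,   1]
Yes

tr(A) = 2, det(A) = -1
Characteristic polynomial: λ² - tr(A)λ + det(A) = λ² - 2λ - 1
λ² - 2λ - 1 = 0  ⇒  λ = (2 ± √((-2)² - 4·(-1)))/2 = (2 ± √(8))/2
  = 1 + √2,  1 - √2
Eigenvalues: 1 + √2, 1 - √2  (≈ 2.414, -0.4142)
The two irrational eigenvalues are distinct (simple), so each has alg. mult. = geom. mult. = 1.
Sum of geometric multiplicities equals n, so A has n independent eigenvectors.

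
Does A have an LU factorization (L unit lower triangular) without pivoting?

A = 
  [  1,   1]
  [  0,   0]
Yes.
A[1,1] = 1 ≠ 0, so Gaussian elimination proceeds without a row swap: multiplier ℓ₂₁ = (0)/(1) = 0, and U[2,2] = 0 - (0)(1) = 0.
L = 
  [  1,   0]
  [  0,   1]
U = 
  [  1,   1]
  [  0,   0]
Check row 2 of LU: [(0)(1), (0)(1) + 0] = [0, 0] = row 2 of A ✓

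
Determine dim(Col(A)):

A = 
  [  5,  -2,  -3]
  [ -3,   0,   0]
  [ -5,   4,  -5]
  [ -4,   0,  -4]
Row reduce:
R2 → R2 + (3/5)·R1
R3 → R3 + (1)·R1
R4 → R4 + (4/5)·R1
R3 → R3 + (5/3)·R2
R4 → R4 - (4/3)·R2
R4 → R4 - (4/11)·R3
REF = 
  [   5,   -2,   -3]
  [   0, -6/5, -9/5]
  [   0,    0,  -11]
  [   0,    0,    0]
Pivot columns: 1, 2, 3 → 3 pivots.
dim(Col(A)) = number of pivot columns = 3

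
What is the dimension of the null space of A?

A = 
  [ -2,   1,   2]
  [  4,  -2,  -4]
nullity(A) = 2

Row reduce:
R2 → R2 + (2)·R1
REF = 
  [ -2,   1,   2]
  [  0,   0,   0]
Pivot columns: 1 → 1 pivot.
rank(A) = 1, so nullity(A) = 3 - 1 = 2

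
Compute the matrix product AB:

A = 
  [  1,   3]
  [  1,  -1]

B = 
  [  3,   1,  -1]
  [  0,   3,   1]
AB = 
  [  3,  10,   2]
  [  3,  -2,  -2]

A is 2×2 and B is 2×3, so AB is 2×3. Each entry is (row of A)·(column of B):
AB[1,1] = (1)(3) + (3)(0) = 3
AB[1,2] = (1)(1) + (3)(3) = 10
AB[1,3] = (1)(-1) + (3)(1) = 2
AB[2,1] = (1)(3) + (-1)(0) = 3
AB[2,2] = (1)(1) + (-1)(3) = -2
AB[2,3] = (1)(-1) + (-1)(1) = -2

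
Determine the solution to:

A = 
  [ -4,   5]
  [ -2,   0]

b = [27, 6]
x = [-3, 3]

Row reduce the augmented matrix [A|b]:
R2 → R2 - (1/2)·R1
REF = 
  [   -4,     5,    27]
  [    0,  -5/2, -15/2]

Back-substitution:
x₂ = (-15/2) / (-5/2) = 3
x₁ = (27 - (5)(3)) / (-4) = -3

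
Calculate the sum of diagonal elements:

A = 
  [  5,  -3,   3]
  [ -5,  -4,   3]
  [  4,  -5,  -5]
-4

tr(A) = 5 + -4 + -5 = -4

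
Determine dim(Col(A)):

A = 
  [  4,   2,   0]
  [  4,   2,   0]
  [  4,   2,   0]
Row reduce:
R2 → R2 - (1)·R1
R3 → R3 - (1)·R1
REF = 
  [  4,   2,   0]
  [  0,   0,   0]
  [  0,   0,   0]
Pivot columns: 1 → 1 pivot.
dim(Col(A)) = number of pivot columns = 1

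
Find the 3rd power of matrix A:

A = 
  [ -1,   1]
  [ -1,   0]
A^3 = 
  [  1,   0]
  [  0,   1]

A² = A·A:
A²[1,1] = (-1)(-1) + (1)(-1) = 0
A²[1,2] = (-1)(1) + (1)(0) = -1
A²[2,1] = (-1)(-1) + (0)(-1) = 1
A²[2,2] = (-1)(1) + (0)(0) = -1
A² = 
  [  0,  -1]
  [  1,  -1]

A^3 = A^2·A:
A^3[1,1] = (0)(-1) + (-1)(-1) = 1
A^3[1,2] = (0)(1) + (-1)(0) = 0
A^3[2,1] = (1)(-1) + (-1)(-1) = 0
A^3[2,2] = (1)(1) + (-1)(0) = 1
A^3 = 
  [  1,   0]
  [  0,   1]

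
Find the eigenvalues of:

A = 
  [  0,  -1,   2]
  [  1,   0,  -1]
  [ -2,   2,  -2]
λ = 0, -1 + i√6, -1 - i√6  (≈ 0, -1 + 2.449i, -1 - 2.449i)

Characteristic polynomial: det(λI - A) = λ³ + 2λ² + 7λ
The constant term is 0, so λ = 0 is a root: p(λ) = λ(λ² + 2λ + 7)
λ² + 2λ + 7 = 0  ⇒  λ = (-2 ± √((2)² - 4·(7)))/2 = (-2 ± √(-24))/2
  = -1 + i√6,  -1 - i√6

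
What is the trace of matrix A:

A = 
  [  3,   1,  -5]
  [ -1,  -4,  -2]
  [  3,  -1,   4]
3

tr(A) = 3 + -4 + 4 = 3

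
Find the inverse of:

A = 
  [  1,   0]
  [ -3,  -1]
det(A) = (1)(-1) - (0)(-3) = -1
For a 2×2 matrix, A⁻¹ = (1/det(A)) · [[d, -b], [-c, a]]
    = (-1) · [[-1, 0], [3, 1]]

A⁻¹ = 
  [  1,   0]
  [ -3,  -1]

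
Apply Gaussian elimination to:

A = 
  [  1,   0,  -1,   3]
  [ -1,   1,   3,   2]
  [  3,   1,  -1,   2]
Row operations:
R2 → R2 + (1)·R1
R3 → R3 - (3)·R1
R3 → R3 - (1)·R2

Resulting echelon form:
REF = 
  [  1,   0,  -1,   3]
  [  0,   1,   2,   5]
  [  0,   0,   0, -12]

Rank = 3 (number of non-zero pivot rows).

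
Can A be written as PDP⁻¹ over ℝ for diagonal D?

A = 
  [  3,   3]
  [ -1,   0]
No

tr(A) = 3, det(A) = 3
Characteristic polynomial: λ² - tr(A)λ + det(A) = λ² - 3λ + 3
λ² - 3λ + 3 = 0  ⇒  λ = (3 ± √((-3)² - 4·(3)))/2 = (3 ± √(-3))/2
  = (3 + i√3)/2,  (3 - i√3)/2
Eigenvalues: (3 + i√3)/2, (3 - i√3)/2  (≈ 1.5 + 0.866i, 1.5 - 0.866i)
Has complex eigenvalues (not diagonalizable over ℝ).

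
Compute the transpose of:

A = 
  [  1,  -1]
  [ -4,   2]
Aᵀ = 
  [  1,  -4]
  [ -1,   2]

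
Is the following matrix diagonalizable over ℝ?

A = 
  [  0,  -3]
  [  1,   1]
No

tr(A) = 1, det(A) = 3
Characteristic polynomial: λ² - tr(A)λ + det(A) = λ² - λ + 3
λ² - λ + 3 = 0  ⇒  λ = (1 ± √((-1)² - 4·(3)))/2 = (1 ± √(-11))/2
  = (1 + i√11)/2,  (1 - i√11)/2
Eigenvalues: (1 + i√11)/2, (1 - i√11)/2  (≈ 0.5 + 1.658i, 0.5 - 1.658i)
Has complex eigenvalues (not diagonalizable over ℝ).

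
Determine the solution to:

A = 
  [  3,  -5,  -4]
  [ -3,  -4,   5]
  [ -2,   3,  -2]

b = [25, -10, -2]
x = [1, -2, -3]

Row reduce the augmented matrix [A|b]:
R2 → R2 + (1)·R1
R3 → R3 + (2/3)·R1
R3 → R3 - (1/27)·R2
REF = 
  [      3,      -5,      -4,      25]
  [      0,      -9,       1,      15]
  [      0,       0, -127/27,   127/9]

Back-substitution:
x₃ = (127/9) / (-127/27) = -3
x₂ = (15 - (1)(-3)) / (-9) = -2
x₁ = (25 - (-5)(-2) - (-4)(-3)) / 3 = 1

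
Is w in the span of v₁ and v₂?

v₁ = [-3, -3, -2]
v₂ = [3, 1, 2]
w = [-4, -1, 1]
No

Form the augmented matrix and row-reduce:
[v₁|v₂|w] = 
  [ -3,   3,  -4]
  [ -3,   1,  -1]
  [ -2,   2,   1]
R2 → R2 - (1)·R1
R3 → R3 - (2/3)·R1
REF = 
  [  -3,    3,   -4]
  [   0,   -2,    3]
  [   0,    0, 11/3]

Row 3 reads [0 0 | 11/3], i.e. 0 = 11/3, so the system is inconsistent and w ∉ span{v₁, v₂}.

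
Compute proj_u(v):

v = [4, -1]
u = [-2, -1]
v·u = (4)(-2) + (-1)(-1) = -7
u·u = (-2)² + (-1)² = 5
proj_u(v) = (v·u / u·u) × u = (-7/5) × u

proj_u(v) = [14/5, 7/5]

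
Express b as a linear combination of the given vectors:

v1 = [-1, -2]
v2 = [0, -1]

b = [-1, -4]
c1 = 1, c2 = 2

b = 1·v1 + 2·v2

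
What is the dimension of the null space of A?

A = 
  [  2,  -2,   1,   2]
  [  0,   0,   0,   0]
nullity(A) = 3

Row reduce:
(no row operations needed)
REF = 
  [  2,  -2,   1,   2]
  [  0,   0,   0,   0]
Pivot columns: 1 → 1 pivot.
rank(A) = 1, so nullity(A) = 4 - 1 = 3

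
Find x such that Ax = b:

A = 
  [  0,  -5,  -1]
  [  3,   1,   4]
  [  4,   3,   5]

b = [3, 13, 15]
Row reduce the augmented matrix [A|b]:
Swap R1 ↔ R2
R3 → R3 - (4/3)·R1
R3 → R3 + (1/3)·R2
REF = 
  [   3,    1,    4,   13]
  [   0,   -5,   -1,    3]
  [   0,    0, -2/3, -4/3]

Back-substitution:
x₃ = (-4/3) / (-2/3) = 2
x₂ = (3 - (-1)(2)) / (-5) = -1
x₁ = (13 - (1)(-1) - (4)(2)) / 3 = 2

x = [2, -1, 2]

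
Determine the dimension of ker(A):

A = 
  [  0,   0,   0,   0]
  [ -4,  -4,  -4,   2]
nullity(A) = 3

Row reduce:
Swap R1 ↔ R2
REF = 
  [ -4,  -4,  -4,   2]
  [  0,   0,   0,   0]
Pivot columns: 1 → 1 pivot.
rank(A) = 1, so nullity(A) = 4 - 1 = 3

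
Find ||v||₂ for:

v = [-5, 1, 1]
5.196

||v||₂ = √((-5)² + (1)² + (1)²) = √27 = 5.196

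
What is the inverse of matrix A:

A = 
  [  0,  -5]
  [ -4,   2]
det(A) = (0)(2) - (-5)(-4) = -20
For a 2×2 matrix, A⁻¹ = (1/det(A)) · [[d, -b], [-c, a]]
    = (-1/20) · [[2, 5], [4, 0]]

A⁻¹ = 
  [-1/10,  -1/4]
  [ -1/5,     0]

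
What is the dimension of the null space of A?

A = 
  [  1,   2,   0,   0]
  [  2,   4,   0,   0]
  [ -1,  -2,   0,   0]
nullity(A) = 3

Row reduce:
R2 → R2 - (2)·R1
R3 → R3 + (1)·R1
REF = 
  [  1,   2,   0,   0]
  [  0,   0,   0,   0]
  [  0,   0,   0,   0]
Pivot columns: 1 → 1 pivot.
rank(A) = 1, so nullity(A) = 4 - 1 = 3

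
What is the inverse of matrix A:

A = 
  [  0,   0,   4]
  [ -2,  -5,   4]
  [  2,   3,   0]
det(A) = (0)·((-5)(0) - (4)(3)) - (0)·((-2)(0) - (4)(2)) + (4)·((-2)(3) - (-5)(2))
  = (0)(-12) - (0)(-8) + (4)(4)
  = 16
det(A) = 16 ≠ 0, so A is invertible.

Cofactors Cᵢⱼ = (-1)ⁱ⁺ʲ·Mᵢⱼ:
C = 
  [-12,   8,   4]
  [ 12,  -8,   0]
  [ 20,  -8,   0]

adj(A) = Cᵀ:
adj(A) = 
  [-12,  12,  20]
  [  8,  -8,  -8]
  [  4,   0,   0]

A⁻¹ = (1/16) · adj(A):
A⁻¹ = 
  [-3/4,  3/4,  5/4]
  [ 1/2, -1/2, -1/2]
  [ 1/4,    0,    0]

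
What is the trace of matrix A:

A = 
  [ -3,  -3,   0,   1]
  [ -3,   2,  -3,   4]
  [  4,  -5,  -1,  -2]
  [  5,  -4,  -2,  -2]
-4

tr(A) = -3 + 2 + -1 + -2 = -4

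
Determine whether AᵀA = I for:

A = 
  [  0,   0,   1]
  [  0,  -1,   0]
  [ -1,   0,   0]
Yes

AᵀA = 
  [  1,   0,   0]
  [  0,   1,   0]
  [  0,   0,   1]
= I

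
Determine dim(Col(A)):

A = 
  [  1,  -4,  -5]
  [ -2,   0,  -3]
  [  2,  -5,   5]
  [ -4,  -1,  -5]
Row reduce:
R2 → R2 + (2)·R1
R3 → R3 - (2)·R1
R4 → R4 + (4)·R1
R3 → R3 + (3/8)·R2
R4 → R4 - (17/8)·R2
R4 → R4 - (7/27)·R3
REF = 
  [   1,   -4,   -5]
  [   0,   -8,  -13]
  [   0,    0, 81/8]
  [   0,    0,    0]
Pivot columns: 1, 2, 3 → 3 pivots.
dim(Col(A)) = number of pivot columns = 3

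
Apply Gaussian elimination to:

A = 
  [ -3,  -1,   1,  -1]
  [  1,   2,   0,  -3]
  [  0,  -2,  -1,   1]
Row operations:
R2 → R2 + (1/3)·R1
R3 → R3 + (6/5)·R2

Resulting echelon form:
REF = 
  [   -3,    -1,     1,    -1]
  [    0,   5/3,   1/3, -10/3]
  [    0,     0,  -3/5,    -3]

Rank = 3 (number of non-zero pivot rows).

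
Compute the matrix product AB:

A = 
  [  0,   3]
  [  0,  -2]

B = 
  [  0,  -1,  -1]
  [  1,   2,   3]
A is 2×2 and B is 2×3, so AB is 2×3. Each entry is (row of A)·(column of B):
AB[1,1] = (0)(0) + (3)(1) = 3
AB[1,2] = (0)(-1) + (3)(2) = 6
AB[1,3] = (0)(-1) + (3)(3) = 9
AB[2,1] = (0)(0) + (-2)(1) = -2
AB[2,2] = (0)(-1) + (-2)(2) = -4
AB[2,3] = (0)(-1) + (-2)(3) = -6

AB = 
  [  3,   6,   9]
  [ -2,  -4,  -6]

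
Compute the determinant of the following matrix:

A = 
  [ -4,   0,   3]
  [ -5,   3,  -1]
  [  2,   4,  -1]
Cofactor expansion along row 1:
det(A) = (-4)·((3)(-1) - (-1)(4)) - (0)·((-5)(-1) - (-1)(2)) + (3)·((-5)(4) - (3)(2))
  = (-4)(1) - (0)(7) + (3)(-26)
  = -82

det(A) = -82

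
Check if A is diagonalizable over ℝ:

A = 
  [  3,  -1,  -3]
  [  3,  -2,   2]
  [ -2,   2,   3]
Yes

Characteristic polynomial: det(λI - A) = λ³ - 4λ² - 10λ + 23
By the rational root theorem any rational root is an integer dividing 23; none of those is a root, so p(λ) has no rational roots and hence (being an irreducible cubic) no repeated roots.
Discriminant of the cubic: Δ = 13765
Δ > 0 ⇒ three distinct real eigenvalues: λ ≈ -2.734, 1.657, 5.077
Three distinct real eigenvalues, so A has 3 independent eigenvectors.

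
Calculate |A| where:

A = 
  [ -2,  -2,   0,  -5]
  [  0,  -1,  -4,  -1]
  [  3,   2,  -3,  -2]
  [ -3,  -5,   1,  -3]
Cofactor expansion along row 1: det(A) = a₁₁M₁₁ - a₁₂M₁₂ + a₁₃M₁₃ - a₁₄M₁₄

M₁₁ = det[[-1, -4, -1]; [2, -3, -2]; [-5, 1, -3]]
  = (-1)·((-3)(-3) - (-2)(1)) - (-4)·((2)(-3) - (-2)(-5)) + (-1)·((2)(1) - (-3)(-5))
  = (-1)(11) - (-4)(-16) + (-1)(-13)
  = -62
M₁₂ = det[[0, -4, -1]; [3, -3, -2]; [-3, 1, -3]]
  = (0)·((-3)(-3) - (-2)(1)) - (-4)·((3)(-3) - (-2)(-3)) + (-1)·((3)(1) - (-3)(-3))
  = (0)(11) - (-4)(-15) + (-1)(-6)
  = -54
M₁₃ = det[[0, -1, -1]; [3, 2, -2]; [-3, -5, -3]]
  = (0)·((2)(-3) - (-2)(-5)) - (-1)·((3)(-3) - (-2)(-3)) + (-1)·((3)(-5) - (2)(-3))
  = (0)(-16) - (-1)(-15) + (-1)(-9)
  = -6
M₁₄ = det[[0, -1, -4]; [3, 2, -3]; [-3, -5, 1]]
  = (0)·((2)(1) - (-3)(-5)) - (-1)·((3)(1) - (-3)(-3)) + (-4)·((3)(-5) - (2)(-3))
  = (0)(-13) - (-1)(-6) + (-4)(-9)
  = 30

det(A) = (-2)(-62) - (-2)(-54) + (0)(-6) - (-5)(30) = 166

det(A) = 166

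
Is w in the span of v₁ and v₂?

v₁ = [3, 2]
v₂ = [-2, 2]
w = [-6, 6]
Yes

Form the augmented matrix and row-reduce:
[v₁|v₂|w] = 
  [  3,  -2,  -6]
  [  2,   2,   6]
R2 → R2 - (2/3)·R1
REF = 
  [   3,   -2,   -6]
  [   0, 10/3,   10]

No row of the form [0 0 | nonzero], so the system is consistent. Back-substitution gives c₁ = 0, c₂ = 3: w = (0)·v₁ + (3)·v₂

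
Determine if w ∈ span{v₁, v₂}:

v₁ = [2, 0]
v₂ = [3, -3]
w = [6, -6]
Yes

Form the augmented matrix and row-reduce:
[v₁|v₂|w] = 
  [  2,   3,   6]
  [  0,  -3,  -6]
(already in echelon form — no row operations needed)

No row of the form [0 0 | nonzero], so the system is consistent. Back-substitution gives c₁ = 0, c₂ = 2: w = (0)·v₁ + (2)·v₂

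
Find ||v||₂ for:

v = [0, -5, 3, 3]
6.557

||v||₂ = √((0)² + (-5)² + (3)² + (3)²) = √43 = 6.557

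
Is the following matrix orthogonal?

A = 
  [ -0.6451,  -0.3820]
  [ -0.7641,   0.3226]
No

AᵀA = 
  [  1,  -0.0001]
  [ -0.0001,   0.2500]
≠ I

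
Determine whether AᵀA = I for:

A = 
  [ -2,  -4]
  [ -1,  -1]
No

AᵀA = 
  [  5,   9]
  [  9,  17]
≠ I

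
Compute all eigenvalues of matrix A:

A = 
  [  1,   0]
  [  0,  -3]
λ = 1, -3

tr(A) = -2, det(A) = -3
Characteristic polynomial: λ² - tr(A)λ + det(A) = λ² + 2λ - 3
λ² + 2λ - 3 = (λ + 3)(λ - 1)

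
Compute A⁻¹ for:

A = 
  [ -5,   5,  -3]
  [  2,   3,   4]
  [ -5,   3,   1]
det(A) = (-5)·((3)(1) - (4)(3)) - (5)·((2)(1) - (4)(-5)) + (-3)·((2)(3) - (3)(-5))
  = (-5)(-9) - (5)(22) + (-3)(21)
  = -128
det(A) = -128 ≠ 0, so A is invertible.

Cofactors Cᵢⱼ = (-1)ⁱ⁺ʲ·Mᵢⱼ:
C = 
  [ -9, -22,  21]
  [-14, -20, -10]
  [ 29,  14, -25]

adj(A) = Cᵀ:
adj(A) = 
  [ -9, -14,  29]
  [-22, -20,  14]
  [ 21, -10, -25]

A⁻¹ = (-1/128) · adj(A):
A⁻¹ = 
  [  9/128,    7/64, -29/128]
  [  11/64,    5/32,   -7/64]
  [-21/128,    5/64,  25/128]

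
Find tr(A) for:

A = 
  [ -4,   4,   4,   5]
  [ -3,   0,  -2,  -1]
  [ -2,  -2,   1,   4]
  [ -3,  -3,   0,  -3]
-6

tr(A) = -4 + 0 + 1 + -3 = -6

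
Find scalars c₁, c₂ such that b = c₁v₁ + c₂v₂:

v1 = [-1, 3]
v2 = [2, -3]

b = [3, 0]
c1 = 3, c2 = 3

b = 3·v1 + 3·v2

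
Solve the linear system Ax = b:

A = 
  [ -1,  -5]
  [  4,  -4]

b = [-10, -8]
x = [0, 2]

Row reduce the augmented matrix [A|b]:
R2 → R2 + (4)·R1
REF = 
  [ -1,  -5, -10]
  [  0, -24, -48]

Back-substitution:
x₂ = (-48) / (-24) = 2
x₁ = (-10 - (-5)(2)) / (-1) = 0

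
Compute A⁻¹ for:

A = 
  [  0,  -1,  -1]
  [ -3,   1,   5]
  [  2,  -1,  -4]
det(A) = (0)·((1)(-4) - (5)(-1)) - (-1)·((-3)(-4) - (5)(2)) + (-1)·((-3)(-1) - (1)(2))
  = (0)(1) - (-1)(2) + (-1)(1)
  = 1
det(A) = 1 ≠ 0, so A is invertible.

Cofactors Cᵢⱼ = (-1)ⁱ⁺ʲ·Mᵢⱼ:
C = 
  [  1,  -2,   1]
  [ -3,   2,  -2]
  [ -4,   3,  -3]

adj(A) = Cᵀ:
adj(A) = 
  [  1,  -3,  -4]
  [ -2,   2,   3]
  [  1,  -2,  -3]

A⁻¹ = (1) · adj(A):
A⁻¹ = 
  [  1,  -3,  -4]
  [ -2,   2,   3]
  [  1,  -2,  -3]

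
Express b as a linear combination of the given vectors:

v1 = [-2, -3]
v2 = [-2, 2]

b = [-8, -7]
c1 = 3, c2 = 1

b = 3·v1 + 1·v2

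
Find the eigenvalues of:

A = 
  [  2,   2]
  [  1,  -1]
tr(A) = 1, det(A) = -4
Characteristic polynomial: λ² - tr(A)λ + det(A) = λ² - λ - 4
λ² - λ - 4 = 0  ⇒  λ = (1 ± √((-1)² - 4·(-4)))/2 = (1 ± √(17))/2
  = (1 + √17)/2,  (1 - √17)/2

λ = (1 + √17)/2, (1 - √17)/2  (≈ 2.562, -1.562)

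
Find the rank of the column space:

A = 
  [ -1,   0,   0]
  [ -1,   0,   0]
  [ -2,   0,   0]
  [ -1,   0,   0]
Row reduce:
R2 → R2 - (1)·R1
R3 → R3 - (2)·R1
R4 → R4 - (1)·R1
REF = 
  [ -1,   0,   0]
  [  0,   0,   0]
  [  0,   0,   0]
  [  0,   0,   0]
Pivot columns: 1 → 1 pivot.
dim(Col(A)) = number of pivot columns = 1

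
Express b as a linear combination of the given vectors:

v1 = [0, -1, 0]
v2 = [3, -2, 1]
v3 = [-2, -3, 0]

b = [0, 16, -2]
c1 = -3, c2 = -2, c3 = -3

b = -3·v1 + -2·v2 + -3·v3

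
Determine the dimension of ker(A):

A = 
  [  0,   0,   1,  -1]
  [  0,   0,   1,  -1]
nullity(A) = 3

Row reduce:
R2 → R2 - (1)·R1
REF = 
  [  0,   0,   1,  -1]
  [  0,   0,   0,   0]
Pivot columns: 3 → 1 pivot.
rank(A) = 1, so nullity(A) = 4 - 1 = 3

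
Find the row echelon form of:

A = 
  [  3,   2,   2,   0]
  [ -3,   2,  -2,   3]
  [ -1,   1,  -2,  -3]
Row operations:
R2 → R2 + (1)·R1
R3 → R3 + (1/3)·R1
R3 → R3 - (5/12)·R2

Resulting echelon form:
REF = 
  [    3,     2,     2,     0]
  [    0,     4,     0,     3]
  [    0,     0,  -4/3, -17/4]

Rank = 3 (number of non-zero pivot rows).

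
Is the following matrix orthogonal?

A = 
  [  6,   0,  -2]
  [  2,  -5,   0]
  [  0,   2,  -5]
No

AᵀA = 
  [ 40, -10, -12]
  [-10,  29, -10]
  [-12, -10,  29]
≠ I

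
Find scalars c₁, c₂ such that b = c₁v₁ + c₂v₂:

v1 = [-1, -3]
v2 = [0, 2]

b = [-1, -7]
c1 = 1, c2 = -2

b = 1·v1 + -2·v2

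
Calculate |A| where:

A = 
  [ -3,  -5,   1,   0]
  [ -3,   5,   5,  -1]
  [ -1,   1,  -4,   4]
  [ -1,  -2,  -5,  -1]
-833

Cofactor expansion along row 1: det(A) = a₁₁M₁₁ - a₁₂M₁₂ + a₁₃M₁₃ - a₁₄M₁₄

M₁₁ = det[[5, 5, -1]; [1, -4, 4]; [-2, -5, -1]]
  = (5)·((-4)(-1) - (4)(-5)) - (5)·((1)(-1) - (4)(-2)) + (-1)·((1)(-5) - (-4)(-2))
  = (5)(24) - (5)(7) + (-1)(-13)
  = 98
M₁₂ = det[[-3, 5, -1]; [-1, -4, 4]; [-1, -5, -1]]
  = (-3)·((-4)(-1) - (4)(-5)) - (5)·((-1)(-1) - (4)(-1)) + (-1)·((-1)(-5) - (-4)(-1))
  = (-3)(24) - (5)(5) + (-1)(1)
  = -98
M₁₃ = det[[-3, 5, -1]; [-1, 1, 4]; [-1, -2, -1]]
  = (-3)·((1)(-1) - (4)(-2)) - (5)·((-1)(-1) - (4)(-1)) + (-1)·((-1)(-2) - (1)(-1))
  = (-3)(7) - (5)(5) + (-1)(3)
  = -49
M₁₄ = det[[-3, 5, 5]; [-1, 1, -4]; [-1, -2, -5]]
  = (-3)·((1)(-5) - (-4)(-2)) - (5)·((-1)(-5) - (-4)(-1)) + (5)·((-1)(-2) - (1)(-1))
  = (-3)(-13) - (5)(1) + (5)(3)
  = 49

det(A) = (-3)(98) - (-5)(-98) + (1)(-49) - (0)(49) = -833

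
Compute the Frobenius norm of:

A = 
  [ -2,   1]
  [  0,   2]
||A||_F = 3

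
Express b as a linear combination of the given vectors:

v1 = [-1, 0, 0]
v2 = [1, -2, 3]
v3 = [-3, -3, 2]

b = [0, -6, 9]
c1 = 3, c2 = 3, c3 = 0

b = 3·v1 + 3·v2 + 0·v3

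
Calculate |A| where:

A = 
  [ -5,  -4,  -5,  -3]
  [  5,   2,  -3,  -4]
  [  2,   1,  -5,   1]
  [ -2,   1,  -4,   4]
415

Cofactor expansion along row 1: det(A) = a₁₁M₁₁ - a₁₂M₁₂ + a₁₃M₁₃ - a₁₄M₁₄

M₁₁ = det[[2, -3, -4]; [1, -5, 1]; [1, -4, 4]]
  = (2)·((-5)(4) - (1)(-4)) - (-3)·((1)(4) - (1)(1)) + (-4)·((1)(-4) - (-5)(1))
  = (2)(-16) - (-3)(3) + (-4)(1)
  = -27
M₁₂ = det[[5, -3, -4]; [2, -5, 1]; [-2, -4, 4]]
  = (5)·((-5)(4) - (1)(-4)) - (-3)·((2)(4) - (1)(-2)) + (-4)·((2)(-4) - (-5)(-2))
  = (5)(-16) - (-3)(10) + (-4)(-18)
  = 22
M₁₃ = det[[5, 2, -4]; [2, 1, 1]; [-2, 1, 4]]
  = (5)·((1)(4) - (1)(1)) - (2)·((2)(4) - (1)(-2)) + (-4)·((2)(1) - (1)(-2))
  = (5)(3) - (2)(10) + (-4)(4)
  = -21
M₁₄ = det[[5, 2, -3]; [2, 1, -5]; [-2, 1, -4]]
  = (5)·((1)(-4) - (-5)(1)) - (2)·((2)(-4) - (-5)(-2)) + (-3)·((2)(1) - (1)(-2))
  = (5)(1) - (2)(-18) + (-3)(4)
  = 29

det(A) = (-5)(-27) - (-4)(22) + (-5)(-21) - (-3)(29) = 415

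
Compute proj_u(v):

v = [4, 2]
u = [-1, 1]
proj_u(v) = [1, -1]

v·u = (4)(-1) + (2)(1) = -2
u·u = (-1)² + (1)² = 2
proj_u(v) = (v·u / u·u) × u = (-2/2) × u = (-1) × u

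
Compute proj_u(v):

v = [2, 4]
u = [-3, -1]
proj_u(v) = [3, 1]

v·u = (2)(-3) + (4)(-1) = -10
u·u = (-3)² + (-1)² = 10
proj_u(v) = (v·u / u·u) × u = (-10/10) × u = (-1) × u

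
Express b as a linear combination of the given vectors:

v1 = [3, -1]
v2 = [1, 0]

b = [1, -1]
c1 = 1, c2 = -2

b = 1·v1 + -2·v2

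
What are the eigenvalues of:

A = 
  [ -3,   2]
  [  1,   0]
λ = (-3 + √17)/2, (-3 - √17)/2  (≈ 0.5616, -3.562)

tr(A) = -3, det(A) = -2
Characteristic polynomial: λ² - tr(A)λ + det(A) = λ² + 3λ - 2
λ² + 3λ - 2 = 0  ⇒  λ = (-3 ± √((3)² - 4·(-2)))/2 = (-3 ± √(17))/2
  = (-3 + √17)/2,  (-3 - √17)/2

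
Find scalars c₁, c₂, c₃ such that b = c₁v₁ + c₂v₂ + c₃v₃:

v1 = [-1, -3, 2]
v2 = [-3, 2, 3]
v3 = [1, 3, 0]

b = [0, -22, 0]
c1 = 3, c2 = -2, c3 = -3

b = 3·v1 + -2·v2 + -3·v3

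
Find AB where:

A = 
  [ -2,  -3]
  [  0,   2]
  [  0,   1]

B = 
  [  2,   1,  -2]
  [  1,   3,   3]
AB = 
  [ -7, -11,  -5]
  [  2,   6,   6]
  [  1,   3,   3]

A is 3×2 and B is 2×3, so AB is 3×3. Each entry is (row of A)·(column of B):
AB[1,1] = (-2)(2) + (-3)(1) = -7
AB[1,2] = (-2)(1) + (-3)(3) = -11
AB[1,3] = (-2)(-2) + (-3)(3) = -5
AB[2,1] = (0)(2) + (2)(1) = 2
AB[2,2] = (0)(1) + (2)(3) = 6
AB[2,3] = (0)(-2) + (2)(3) = 6
AB[3,1] = (0)(2) + (1)(1) = 1
AB[3,2] = (0)(1) + (1)(3) = 3
AB[3,3] = (0)(-2) + (1)(3) = 3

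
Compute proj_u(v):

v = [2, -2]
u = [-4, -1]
proj_u(v) = [24/17, 6/17]

v·u = (2)(-4) + (-2)(-1) = -6
u·u = (-4)² + (-1)² = 17
proj_u(v) = (v·u / u·u) × u = (-6/17) × u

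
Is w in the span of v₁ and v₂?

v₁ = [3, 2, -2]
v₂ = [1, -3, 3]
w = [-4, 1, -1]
Yes

Form the augmented matrix and row-reduce:
[v₁|v₂|w] = 
  [  3,   1,  -4]
  [  2,  -3,   1]
  [ -2,   3,  -1]
R2 → R2 - (2/3)·R1
R3 → R3 + (2/3)·R1
R3 → R3 + (1)·R2
REF = 
  [    3,     1,    -4]
  [    0, -11/3,  11/3]
  [    0,     0,     0]

No row of the form [0 0 | nonzero], so the system is consistent. Back-substitution gives c₁ = -1, c₂ = -1: w = (-1)·v₁ + (-1)·v₂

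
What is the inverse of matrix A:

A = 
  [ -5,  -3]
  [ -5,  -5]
det(A) = (-5)(-5) - (-3)(-5) = 10
For a 2×2 matrix, A⁻¹ = (1/det(A)) · [[d, -b], [-c, a]]
    = (1/10) · [[-5, 3], [5, -5]]

A⁻¹ = 
  [-1/2, 3/10]
  [ 1/2, -1/2]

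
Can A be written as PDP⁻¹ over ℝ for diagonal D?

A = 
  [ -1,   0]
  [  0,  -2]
Yes

tr(A) = -3, det(A) = 2
Characteristic polynomial: λ² - tr(A)λ + det(A) = λ² + 3λ + 2
λ² + 3λ + 2 = (λ + 2)(λ + 1)
Eigenvalues: -1, -2
λ=-2: alg. mult. = 1, geom. mult. = 2 - rank(A - (-2)I) = 2 - 1 = 1
λ=-1: alg. mult. = 1, geom. mult. = 2 - rank(A - (-1)I) = 2 - 1 = 1
Sum of geometric multiplicities equals n, so A has n independent eigenvectors.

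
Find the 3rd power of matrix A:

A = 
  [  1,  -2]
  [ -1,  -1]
A^3 = 
  [  3,  -6]
  [ -3,  -3]

A² = A·A:
A²[1,1] = (1)(1) + (-2)(-1) = 3
A²[1,2] = (1)(-2) + (-2)(-1) = 0
A²[2,1] = (-1)(1) + (-1)(-1) = 0
A²[2,2] = (-1)(-2) + (-1)(-1) = 3
A² = 
  [  3,   0]
  [  0,   3]

A^3 = A^2·A:
A^3[1,1] = (3)(1) + (0)(-1) = 3
A^3[1,2] = (3)(-2) + (0)(-1) = -6
A^3[2,1] = (0)(1) + (3)(-1) = -3
A^3[2,2] = (0)(-2) + (3)(-1) = -3
A^3 = 
  [  3,  -6]
  [ -3,  -3]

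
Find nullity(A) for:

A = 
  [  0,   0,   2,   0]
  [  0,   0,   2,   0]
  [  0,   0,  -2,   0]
nullity(A) = 3

Row reduce:
R2 → R2 - (1)·R1
R3 → R3 + (1)·R1
REF = 
  [  0,   0,   2,   0]
  [  0,   0,   0,   0]
  [  0,   0,   0,   0]
Pivot columns: 3 → 1 pivot.
rank(A) = 1, so nullity(A) = 4 - 1 = 3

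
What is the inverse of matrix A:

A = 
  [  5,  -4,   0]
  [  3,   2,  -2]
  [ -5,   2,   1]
det(A) = (5)·((2)(1) - (-2)(2)) - (-4)·((3)(1) - (-2)(-5)) + (0)·((3)(2) - (2)(-5))
  = (5)(6) - (-4)(-7) + (0)(16)
  = 2
det(A) = 2 ≠ 0, so A is invertible.

Cofactors Cᵢⱼ = (-1)ⁱ⁺ʲ·Mᵢⱼ:
C = 
  [  6,   7,  16]
  [  4,   5,  10]
  [  8,  10,  22]

adj(A) = Cᵀ:
adj(A) = 
  [  6,   4,   8]
  [  7,   5,  10]
  [ 16,  10,  22]

A⁻¹ = (1/2) · adj(A):
A⁻¹ = 
  [  3,   2,   4]
  [7/2, 5/2,   5]
  [  8,   5,  11]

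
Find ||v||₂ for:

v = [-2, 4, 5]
6.708

||v||₂ = √((-2)² + (4)² + (5)²) = √45 = 6.708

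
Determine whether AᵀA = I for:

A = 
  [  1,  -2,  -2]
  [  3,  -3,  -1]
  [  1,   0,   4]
No

AᵀA = 
  [ 11, -11,  -1]
  [-11,  13,   7]
  [ -1,   7,  21]
≠ I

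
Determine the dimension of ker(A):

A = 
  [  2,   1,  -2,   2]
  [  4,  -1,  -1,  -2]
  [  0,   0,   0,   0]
nullity(A) = 2

Row reduce:
R2 → R2 - (2)·R1
REF = 
  [  2,   1,  -2,   2]
  [  0,  -3,   3,  -6]
  [  0,   0,   0,   0]
Pivot columns: 1, 2 → 2 pivots.
rank(A) = 2, so nullity(A) = 4 - 2 = 2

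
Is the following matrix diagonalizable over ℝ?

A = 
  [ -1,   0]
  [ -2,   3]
Yes

tr(A) = 2, det(A) = -3
Characteristic polynomial: λ² - tr(A)λ + det(A) = λ² - 2λ - 3
λ² - 2λ - 3 = (λ + 1)(λ - 3)
Eigenvalues: 3, -1
λ=-1: alg. mult. = 1, geom. mult. = 2 - rank(A - (-1)I) = 2 - 1 = 1
λ=3: alg. mult. = 1, geom. mult. = 2 - rank(A - (3)I) = 2 - 1 = 1
Sum of geometric multiplicities equals n, so A has n independent eigenvectors.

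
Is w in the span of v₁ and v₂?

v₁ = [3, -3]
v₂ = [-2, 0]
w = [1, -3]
Yes

Form the augmented matrix and row-reduce:
[v₁|v₂|w] = 
  [  3,  -2,   1]
  [ -3,   0,  -3]
R2 → R2 + (1)·R1
REF = 
  [  3,  -2,   1]
  [  0,  -2,  -2]

No row of the form [0 0 | nonzero], so the system is consistent. Back-substitution gives c₁ = 1, c₂ = 1: w = (1)·v₁ + (1)·v₂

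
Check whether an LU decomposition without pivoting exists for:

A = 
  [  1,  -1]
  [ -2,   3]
Yes.
A[1,1] = 1 ≠ 0, so Gaussian elimination proceeds without a row swap: multiplier ℓ₂₁ = (-2)/(1) = -2, and U[2,2] = 3 - (-2)(-1) = 1.
L = 
  [  1,   0]
  [ -2,   1]
U = 
  [  1,  -1]
  [  0,   1]
Check row 2 of LU: [(-2)(1), (-2)(-1) + 1] = [-2, 3] = row 2 of A ✓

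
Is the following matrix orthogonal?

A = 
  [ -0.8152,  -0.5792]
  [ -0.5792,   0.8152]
Yes

AᵀA = 
  [  1,   0]
  [  0,   1]
≈ I (equal to I up to the 4-dp rounding of the entries)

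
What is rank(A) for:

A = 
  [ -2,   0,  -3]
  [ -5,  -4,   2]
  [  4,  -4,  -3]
Row reduce:
R2 → R2 - (5/2)·R1
R3 → R3 + (2)·R1
R3 → R3 - (1)·R2
REF = 
  [   -2,     0,    -3]
  [    0,    -4,  19/2]
  [    0,     0, -37/2]
Pivot columns: 1, 2, 3 → 3 pivots.

rank(A) = 3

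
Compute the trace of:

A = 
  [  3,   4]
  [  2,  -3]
0

tr(A) = 3 + -3 = 0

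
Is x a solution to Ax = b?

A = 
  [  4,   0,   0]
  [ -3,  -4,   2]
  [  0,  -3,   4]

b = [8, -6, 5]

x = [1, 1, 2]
No

Ax = [4, -3, 5] ≠ b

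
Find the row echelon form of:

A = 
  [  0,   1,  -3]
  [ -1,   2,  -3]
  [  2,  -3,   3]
Row operations:
Swap R1 ↔ R2
R3 → R3 + (2)·R1
R3 → R3 - (1)·R2

Resulting echelon form:
REF = 
  [ -1,   2,  -3]
  [  0,   1,  -3]
  [  0,   0,   0]

Rank = 2 (number of non-zero pivot rows).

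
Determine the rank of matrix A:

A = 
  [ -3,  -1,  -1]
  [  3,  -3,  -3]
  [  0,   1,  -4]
rank(A) = 3

Row reduce:
R2 → R2 + (1)·R1
R3 → R3 + (1/4)·R2
REF = 
  [ -3,  -1,  -1]
  [  0,  -4,  -4]
  [  0,   0,  -5]
Pivot columns: 1, 2, 3 → 3 pivots.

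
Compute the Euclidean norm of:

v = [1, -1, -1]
1.732

||v||₂ = √((1)² + (-1)² + (-1)²) = √3 = 1.732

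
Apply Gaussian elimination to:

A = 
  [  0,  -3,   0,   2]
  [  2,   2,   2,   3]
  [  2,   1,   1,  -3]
Row operations:
Swap R1 ↔ R2
R3 → R3 - (1)·R1
R3 → R3 - (1/3)·R2

Resulting echelon form:
REF = 
  [    2,     2,     2,     3]
  [    0,    -3,     0,     2]
  [    0,     0,    -1, -20/3]

Rank = 3 (number of non-zero pivot rows).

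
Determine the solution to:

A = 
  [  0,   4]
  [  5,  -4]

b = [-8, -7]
x = [-3, -2]

Row reduce the augmented matrix [A|b]:
Swap R1 ↔ R2
REF = 
  [  5,  -4,  -7]
  [  0,   4,  -8]

Back-substitution:
x₂ = (-8) / 4 = -2
x₁ = (-7 - (-4)(-2)) / 5 = -3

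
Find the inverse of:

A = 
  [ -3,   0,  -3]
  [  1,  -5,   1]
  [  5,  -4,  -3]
det(A) = (-3)·((-5)(-3) - (1)(-4)) - (0)·((1)(-3) - (1)(5)) + (-3)·((1)(-4) - (-5)(5))
  = (-3)(19) - (0)(-8) + (-3)(21)
  = -120
det(A) = -120 ≠ 0, so A is invertible.

Cofactors Cᵢⱼ = (-1)ⁱ⁺ʲ·Mᵢⱼ:
C = 
  [ 19,   8,  21]
  [ 12,  24, -12]
  [-15,   0,  15]

adj(A) = Cᵀ:
adj(A) = 
  [ 19,  12, -15]
  [  8,  24,   0]
  [ 21, -12,  15]

A⁻¹ = (-1/120) · adj(A):
A⁻¹ = 
  [-19/120,   -1/10,     1/8]
  [  -1/15,    -1/5,       0]
  [  -7/40,    1/10,    -1/8]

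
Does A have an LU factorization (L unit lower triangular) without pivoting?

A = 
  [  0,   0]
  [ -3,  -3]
No.
A[1,1] = 0 but A[2,1] = -3 ≠ 0. Any LU with L unit lower triangular has (LU)[1,1] = U[1,1] and (LU)[2,1] = L[2,1]·U[1,1]; matching A forces U[1,1] = 0, which then forces (LU)[2,1] = 0 ≠ -3. A row swap (pivoting) is required.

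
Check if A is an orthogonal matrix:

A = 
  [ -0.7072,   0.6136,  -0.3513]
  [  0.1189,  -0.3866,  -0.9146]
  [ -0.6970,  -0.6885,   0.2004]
Yes

AᵀA = 
  [  1.0001,   0,   0]
  [  0,   1,   0.0001]
  [  0,   0.0001,   1.0001]
≈ I (equal to I up to the 4-dp rounding of the entries)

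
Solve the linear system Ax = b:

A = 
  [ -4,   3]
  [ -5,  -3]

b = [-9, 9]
x = [0, -3]

Row reduce the augmented matrix [A|b]:
R2 → R2 - (5/4)·R1
REF = 
  [   -4,     3,    -9]
  [    0, -27/4,  81/4]

Back-substitution:
x₂ = (81/4) / (-27/4) = -3
x₁ = (-9 - (3)(-3)) / (-4) = 0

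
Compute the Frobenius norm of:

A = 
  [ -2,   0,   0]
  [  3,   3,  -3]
||A||_F = 5.568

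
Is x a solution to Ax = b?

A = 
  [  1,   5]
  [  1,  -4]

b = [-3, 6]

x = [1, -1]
No

Ax = [-4, 5] ≠ b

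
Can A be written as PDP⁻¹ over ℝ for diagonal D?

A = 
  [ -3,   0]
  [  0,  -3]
Yes

tr(A) = -6, det(A) = 9
Characteristic polynomial: λ² - tr(A)λ + det(A) = λ² + 6λ + 9
λ² + 6λ + 9 = (λ + 3)²
Eigenvalues: -3, -3
λ=-3: alg. mult. = 2, geom. mult. = 2 - rank(A - (-3)I) = 2 - 0 = 2
Sum of geometric multiplicities equals n, so A has n independent eigenvectors.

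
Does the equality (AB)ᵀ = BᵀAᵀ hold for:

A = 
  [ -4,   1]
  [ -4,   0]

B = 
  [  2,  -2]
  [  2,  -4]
Yes

(AB)ᵀ = 
  [ -6,  -8]
  [  4,   8]

BᵀAᵀ = 
  [ -6,  -8]
  [  4,   8]

Both sides are equal — this is the standard identity (AB)ᵀ = BᵀAᵀ, which holds for all A, B.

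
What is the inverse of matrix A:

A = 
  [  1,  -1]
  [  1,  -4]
det(A) = (1)(-4) - (-1)(1) = -3
For a 2×2 matrix, A⁻¹ = (1/det(A)) · [[d, -b], [-c, a]]
    = (-1/3) · [[-4, 1], [-1, 1]]

A⁻¹ = 
  [ 4/3, -1/3]
  [ 1/3, -1/3]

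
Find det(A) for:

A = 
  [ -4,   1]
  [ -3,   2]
For a 2×2 matrix, det = ad - bc = (-4)(2) - (1)(-3) = -5

det(A) = -5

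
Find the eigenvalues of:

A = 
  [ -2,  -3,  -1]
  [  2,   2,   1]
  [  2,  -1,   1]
Characteristic polynomial: det(λI - A) = λ³ - λ² + 5λ
The constant term is 0, so λ = 0 is a root: p(λ) = λ(λ² - λ + 5)
λ² - λ + 5 = 0  ⇒  λ = (1 ± √((-1)² - 4·(5)))/2 = (1 ± √(-19))/2
  = (1 + i√19)/2,  (1 - i√19)/2

λ = 0, (1 + i√19)/2, (1 - i√19)/2  (≈ 0, 0.5 + 2.179i, 0.5 - 2.179i)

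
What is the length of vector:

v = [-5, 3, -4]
7.071

||v||₂ = √((-5)² + (3)² + (-4)²) = √50 = 7.071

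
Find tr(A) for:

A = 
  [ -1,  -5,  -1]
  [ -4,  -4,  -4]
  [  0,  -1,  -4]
-9

tr(A) = -1 + -4 + -4 = -9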